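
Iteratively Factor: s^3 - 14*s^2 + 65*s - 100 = (s - 5)*(s^2 - 9*s + 20) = (s - 5)^2*(s - 4)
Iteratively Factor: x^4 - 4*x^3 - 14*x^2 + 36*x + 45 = (x + 1)*(x^3 - 5*x^2 - 9*x + 45) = (x - 5)*(x + 1)*(x^2 - 9) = (x - 5)*(x + 1)*(x + 3)*(x - 3)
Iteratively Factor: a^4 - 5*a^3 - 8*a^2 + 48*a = (a + 3)*(a^3 - 8*a^2 + 16*a) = a*(a + 3)*(a^2 - 8*a + 16) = a*(a - 4)*(a + 3)*(a - 4)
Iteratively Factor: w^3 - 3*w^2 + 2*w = (w)*(w^2 - 3*w + 2) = w*(w - 1)*(w - 2)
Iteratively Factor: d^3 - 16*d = (d + 4)*(d^2 - 4*d) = (d - 4)*(d + 4)*(d)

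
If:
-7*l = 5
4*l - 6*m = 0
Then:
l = -5/7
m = -10/21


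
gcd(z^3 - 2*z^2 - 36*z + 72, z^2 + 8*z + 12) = z + 6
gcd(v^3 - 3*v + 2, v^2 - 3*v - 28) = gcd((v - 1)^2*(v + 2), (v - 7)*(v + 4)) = 1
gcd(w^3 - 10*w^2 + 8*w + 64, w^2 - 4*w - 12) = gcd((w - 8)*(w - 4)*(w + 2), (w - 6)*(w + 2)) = w + 2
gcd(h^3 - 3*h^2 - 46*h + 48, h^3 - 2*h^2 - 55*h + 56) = h^2 - 9*h + 8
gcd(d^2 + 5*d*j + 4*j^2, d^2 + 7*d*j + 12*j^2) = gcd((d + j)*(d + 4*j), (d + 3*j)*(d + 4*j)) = d + 4*j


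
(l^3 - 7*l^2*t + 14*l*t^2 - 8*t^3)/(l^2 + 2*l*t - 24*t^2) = (l^2 - 3*l*t + 2*t^2)/(l + 6*t)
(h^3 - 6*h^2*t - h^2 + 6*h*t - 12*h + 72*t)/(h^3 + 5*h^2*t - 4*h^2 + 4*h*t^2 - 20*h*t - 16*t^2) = (h^2 - 6*h*t + 3*h - 18*t)/(h^2 + 5*h*t + 4*t^2)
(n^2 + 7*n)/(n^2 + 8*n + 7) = n/(n + 1)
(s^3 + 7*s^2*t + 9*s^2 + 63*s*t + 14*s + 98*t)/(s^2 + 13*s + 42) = (s^2 + 7*s*t + 2*s + 14*t)/(s + 6)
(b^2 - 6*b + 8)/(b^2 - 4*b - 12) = (-b^2 + 6*b - 8)/(-b^2 + 4*b + 12)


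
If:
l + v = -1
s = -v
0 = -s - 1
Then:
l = -2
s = -1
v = 1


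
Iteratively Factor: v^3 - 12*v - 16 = (v - 4)*(v^2 + 4*v + 4) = (v - 4)*(v + 2)*(v + 2)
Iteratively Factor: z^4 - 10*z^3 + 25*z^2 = (z - 5)*(z^3 - 5*z^2) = z*(z - 5)*(z^2 - 5*z) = z^2*(z - 5)*(z - 5)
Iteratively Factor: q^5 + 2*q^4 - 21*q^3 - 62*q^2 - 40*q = (q + 4)*(q^4 - 2*q^3 - 13*q^2 - 10*q) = (q - 5)*(q + 4)*(q^3 + 3*q^2 + 2*q) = (q - 5)*(q + 2)*(q + 4)*(q^2 + q) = (q - 5)*(q + 1)*(q + 2)*(q + 4)*(q)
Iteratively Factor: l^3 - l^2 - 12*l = (l + 3)*(l^2 - 4*l) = l*(l + 3)*(l - 4)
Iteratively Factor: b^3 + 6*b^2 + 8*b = (b + 4)*(b^2 + 2*b) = (b + 2)*(b + 4)*(b)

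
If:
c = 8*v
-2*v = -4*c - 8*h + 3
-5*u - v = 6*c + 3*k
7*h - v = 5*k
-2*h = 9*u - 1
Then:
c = -2468/6627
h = 1214/2209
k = 10321/13254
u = -73/6627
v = -617/13254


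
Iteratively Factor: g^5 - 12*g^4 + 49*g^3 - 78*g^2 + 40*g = (g - 2)*(g^4 - 10*g^3 + 29*g^2 - 20*g) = (g - 5)*(g - 2)*(g^3 - 5*g^2 + 4*g) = (g - 5)*(g - 4)*(g - 2)*(g^2 - g) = g*(g - 5)*(g - 4)*(g - 2)*(g - 1)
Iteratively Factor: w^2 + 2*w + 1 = (w + 1)*(w + 1)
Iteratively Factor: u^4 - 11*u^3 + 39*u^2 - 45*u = (u - 3)*(u^3 - 8*u^2 + 15*u) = u*(u - 3)*(u^2 - 8*u + 15) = u*(u - 3)^2*(u - 5)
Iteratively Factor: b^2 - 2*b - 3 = (b + 1)*(b - 3)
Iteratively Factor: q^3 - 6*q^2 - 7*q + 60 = (q - 4)*(q^2 - 2*q - 15) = (q - 5)*(q - 4)*(q + 3)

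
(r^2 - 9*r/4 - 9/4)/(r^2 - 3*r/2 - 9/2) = (4*r + 3)/(2*(2*r + 3))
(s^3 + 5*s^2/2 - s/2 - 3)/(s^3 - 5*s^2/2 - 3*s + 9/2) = (s + 2)/(s - 3)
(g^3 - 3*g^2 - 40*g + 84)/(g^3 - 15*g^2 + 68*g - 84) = (g + 6)/(g - 6)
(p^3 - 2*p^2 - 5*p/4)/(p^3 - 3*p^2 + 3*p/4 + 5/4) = p/(p - 1)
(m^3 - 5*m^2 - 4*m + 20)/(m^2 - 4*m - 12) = (m^2 - 7*m + 10)/(m - 6)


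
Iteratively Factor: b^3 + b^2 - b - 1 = (b + 1)*(b^2 - 1) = (b - 1)*(b + 1)*(b + 1)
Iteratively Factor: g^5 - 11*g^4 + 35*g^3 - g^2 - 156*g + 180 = (g - 3)*(g^4 - 8*g^3 + 11*g^2 + 32*g - 60) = (g - 5)*(g - 3)*(g^3 - 3*g^2 - 4*g + 12) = (g - 5)*(g - 3)*(g - 2)*(g^2 - g - 6) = (g - 5)*(g - 3)^2*(g - 2)*(g + 2)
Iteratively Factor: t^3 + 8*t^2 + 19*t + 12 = (t + 1)*(t^2 + 7*t + 12) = (t + 1)*(t + 4)*(t + 3)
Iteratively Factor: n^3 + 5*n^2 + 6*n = (n)*(n^2 + 5*n + 6) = n*(n + 3)*(n + 2)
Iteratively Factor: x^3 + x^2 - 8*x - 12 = (x - 3)*(x^2 + 4*x + 4) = (x - 3)*(x + 2)*(x + 2)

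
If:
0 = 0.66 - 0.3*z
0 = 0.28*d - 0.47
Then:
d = 1.68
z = 2.20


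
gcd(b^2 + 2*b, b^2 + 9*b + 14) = b + 2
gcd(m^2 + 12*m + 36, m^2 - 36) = m + 6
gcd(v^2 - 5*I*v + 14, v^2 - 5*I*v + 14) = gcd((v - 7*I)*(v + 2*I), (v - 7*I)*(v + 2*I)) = v^2 - 5*I*v + 14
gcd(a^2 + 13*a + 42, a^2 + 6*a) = a + 6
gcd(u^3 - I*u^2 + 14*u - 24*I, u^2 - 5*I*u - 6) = u^2 - 5*I*u - 6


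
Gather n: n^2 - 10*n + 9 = n^2 - 10*n + 9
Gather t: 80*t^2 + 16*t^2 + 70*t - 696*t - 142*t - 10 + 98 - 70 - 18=96*t^2 - 768*t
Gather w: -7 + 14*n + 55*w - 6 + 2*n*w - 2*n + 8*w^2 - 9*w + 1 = 12*n + 8*w^2 + w*(2*n + 46) - 12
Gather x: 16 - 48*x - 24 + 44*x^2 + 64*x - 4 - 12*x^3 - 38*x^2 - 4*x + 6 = -12*x^3 + 6*x^2 + 12*x - 6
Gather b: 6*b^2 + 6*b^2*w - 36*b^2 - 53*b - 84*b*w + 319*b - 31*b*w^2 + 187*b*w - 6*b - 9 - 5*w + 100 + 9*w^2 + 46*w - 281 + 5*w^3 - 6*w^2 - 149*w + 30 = b^2*(6*w - 30) + b*(-31*w^2 + 103*w + 260) + 5*w^3 + 3*w^2 - 108*w - 160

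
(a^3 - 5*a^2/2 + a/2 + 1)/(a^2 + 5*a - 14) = (2*a^2 - a - 1)/(2*(a + 7))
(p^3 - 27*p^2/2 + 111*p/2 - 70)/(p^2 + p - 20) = (2*p^2 - 19*p + 35)/(2*(p + 5))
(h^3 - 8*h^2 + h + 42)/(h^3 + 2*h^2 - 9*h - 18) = (h - 7)/(h + 3)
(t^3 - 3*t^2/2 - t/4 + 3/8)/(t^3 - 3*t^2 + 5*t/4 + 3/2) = (t - 1/2)/(t - 2)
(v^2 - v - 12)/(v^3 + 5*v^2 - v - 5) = (v^2 - v - 12)/(v^3 + 5*v^2 - v - 5)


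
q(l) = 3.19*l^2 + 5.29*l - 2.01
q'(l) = 6.38*l + 5.29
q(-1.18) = -3.81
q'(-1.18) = -2.24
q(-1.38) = -3.24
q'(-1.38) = -3.51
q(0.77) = 3.95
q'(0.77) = 10.20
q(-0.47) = -3.79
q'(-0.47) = 2.29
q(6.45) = 164.82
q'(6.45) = 46.44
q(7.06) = 194.34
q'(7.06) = 50.33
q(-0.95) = -4.16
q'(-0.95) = -0.77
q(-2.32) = 2.89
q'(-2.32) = -9.51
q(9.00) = 303.99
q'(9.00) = 62.71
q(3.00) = 42.57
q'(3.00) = 24.43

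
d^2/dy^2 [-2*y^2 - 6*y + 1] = -4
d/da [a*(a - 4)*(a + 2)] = 3*a^2 - 4*a - 8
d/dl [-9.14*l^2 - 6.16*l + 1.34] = -18.28*l - 6.16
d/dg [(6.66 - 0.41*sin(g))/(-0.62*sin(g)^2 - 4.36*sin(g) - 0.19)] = (-0.2542*sin(g)^2 + 8.2584*sin(g) + 29.1155)*cos(g)/(0.3844*sin(g)^4 + 5.4064*sin(g)^3 + 19.2452*sin(g)^2 + 1.6568*sin(g) + 0.0361)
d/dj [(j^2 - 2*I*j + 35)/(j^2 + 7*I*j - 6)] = (9*I*j^2 - 82*j - 233*I)/(j^4 + 14*I*j^3 - 61*j^2 - 84*I*j + 36)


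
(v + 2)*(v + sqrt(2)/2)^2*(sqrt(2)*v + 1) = sqrt(2)*v^4 + 2*sqrt(2)*v^3 + 3*v^3 + 3*sqrt(2)*v^2/2 + 6*v^2 + v/2 + 3*sqrt(2)*v + 1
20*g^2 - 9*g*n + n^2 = (-5*g + n)*(-4*g + n)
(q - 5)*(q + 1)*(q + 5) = q^3 + q^2 - 25*q - 25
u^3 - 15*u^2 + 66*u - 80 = (u - 8)*(u - 5)*(u - 2)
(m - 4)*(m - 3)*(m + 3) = m^3 - 4*m^2 - 9*m + 36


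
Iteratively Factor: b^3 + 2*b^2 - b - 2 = (b + 2)*(b^2 - 1) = (b - 1)*(b + 2)*(b + 1)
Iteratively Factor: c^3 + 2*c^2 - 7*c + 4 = (c + 4)*(c^2 - 2*c + 1) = (c - 1)*(c + 4)*(c - 1)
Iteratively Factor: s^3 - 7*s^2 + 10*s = (s)*(s^2 - 7*s + 10) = s*(s - 5)*(s - 2)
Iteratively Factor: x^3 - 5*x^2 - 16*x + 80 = (x - 4)*(x^2 - x - 20) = (x - 5)*(x - 4)*(x + 4)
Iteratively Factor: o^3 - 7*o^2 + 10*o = (o)*(o^2 - 7*o + 10) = o*(o - 5)*(o - 2)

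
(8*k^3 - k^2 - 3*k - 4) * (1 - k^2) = -8*k^5 + k^4 + 11*k^3 + 3*k^2 - 3*k - 4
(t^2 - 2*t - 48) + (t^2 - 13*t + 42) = 2*t^2 - 15*t - 6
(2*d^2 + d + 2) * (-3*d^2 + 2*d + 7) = -6*d^4 + d^3 + 10*d^2 + 11*d + 14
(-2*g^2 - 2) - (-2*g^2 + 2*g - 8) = 6 - 2*g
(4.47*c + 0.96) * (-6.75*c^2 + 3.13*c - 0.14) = -30.1725*c^3 + 7.5111*c^2 + 2.379*c - 0.1344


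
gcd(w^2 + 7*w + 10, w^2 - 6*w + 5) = 1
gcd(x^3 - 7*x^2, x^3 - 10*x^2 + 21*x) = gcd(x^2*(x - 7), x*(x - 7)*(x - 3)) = x^2 - 7*x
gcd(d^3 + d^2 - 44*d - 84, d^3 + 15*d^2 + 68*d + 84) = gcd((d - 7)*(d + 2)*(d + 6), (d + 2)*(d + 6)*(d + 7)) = d^2 + 8*d + 12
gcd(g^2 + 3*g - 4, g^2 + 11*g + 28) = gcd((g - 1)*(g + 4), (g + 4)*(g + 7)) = g + 4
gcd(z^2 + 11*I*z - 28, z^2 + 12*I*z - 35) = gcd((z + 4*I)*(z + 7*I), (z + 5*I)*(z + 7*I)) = z + 7*I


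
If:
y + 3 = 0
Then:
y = -3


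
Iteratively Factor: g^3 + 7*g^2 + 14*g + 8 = (g + 4)*(g^2 + 3*g + 2) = (g + 1)*(g + 4)*(g + 2)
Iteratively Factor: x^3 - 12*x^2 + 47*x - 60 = (x - 3)*(x^2 - 9*x + 20) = (x - 5)*(x - 3)*(x - 4)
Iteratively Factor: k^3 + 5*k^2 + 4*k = (k)*(k^2 + 5*k + 4) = k*(k + 1)*(k + 4)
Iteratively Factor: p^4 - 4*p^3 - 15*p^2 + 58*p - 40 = (p - 1)*(p^3 - 3*p^2 - 18*p + 40) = (p - 5)*(p - 1)*(p^2 + 2*p - 8) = (p - 5)*(p - 2)*(p - 1)*(p + 4)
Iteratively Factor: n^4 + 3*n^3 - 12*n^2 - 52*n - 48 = (n - 4)*(n^3 + 7*n^2 + 16*n + 12) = (n - 4)*(n + 2)*(n^2 + 5*n + 6) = (n - 4)*(n + 2)^2*(n + 3)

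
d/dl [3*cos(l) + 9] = -3*sin(l)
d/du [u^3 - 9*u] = 3*u^2 - 9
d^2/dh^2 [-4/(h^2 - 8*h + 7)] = 8*(h^2 - 8*h - 4*(h - 4)^2 + 7)/(h^2 - 8*h + 7)^3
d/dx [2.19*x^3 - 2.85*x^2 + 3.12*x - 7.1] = 6.57*x^2 - 5.7*x + 3.12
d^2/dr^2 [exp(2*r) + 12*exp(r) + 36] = 4*(exp(r) + 3)*exp(r)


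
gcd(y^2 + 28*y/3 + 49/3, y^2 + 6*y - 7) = y + 7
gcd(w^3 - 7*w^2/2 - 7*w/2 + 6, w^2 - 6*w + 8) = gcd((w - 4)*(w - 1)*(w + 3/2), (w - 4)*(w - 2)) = w - 4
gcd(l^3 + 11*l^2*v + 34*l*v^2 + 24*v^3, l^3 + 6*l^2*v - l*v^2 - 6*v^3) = l^2 + 7*l*v + 6*v^2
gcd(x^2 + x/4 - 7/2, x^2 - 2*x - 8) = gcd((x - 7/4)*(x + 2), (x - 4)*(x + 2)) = x + 2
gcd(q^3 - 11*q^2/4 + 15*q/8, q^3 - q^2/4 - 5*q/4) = q^2 - 5*q/4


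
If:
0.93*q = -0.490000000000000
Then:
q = -0.53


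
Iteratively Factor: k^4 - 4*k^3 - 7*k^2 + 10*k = (k)*(k^3 - 4*k^2 - 7*k + 10) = k*(k + 2)*(k^2 - 6*k + 5) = k*(k - 5)*(k + 2)*(k - 1)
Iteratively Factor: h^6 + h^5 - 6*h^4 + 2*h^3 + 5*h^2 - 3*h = (h + 1)*(h^5 - 6*h^3 + 8*h^2 - 3*h) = h*(h + 1)*(h^4 - 6*h^2 + 8*h - 3) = h*(h - 1)*(h + 1)*(h^3 + h^2 - 5*h + 3) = h*(h - 1)^2*(h + 1)*(h^2 + 2*h - 3) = h*(h - 1)^3*(h + 1)*(h + 3)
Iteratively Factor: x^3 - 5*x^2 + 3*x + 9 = (x - 3)*(x^2 - 2*x - 3) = (x - 3)*(x + 1)*(x - 3)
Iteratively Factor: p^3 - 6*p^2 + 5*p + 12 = (p + 1)*(p^2 - 7*p + 12) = (p - 4)*(p + 1)*(p - 3)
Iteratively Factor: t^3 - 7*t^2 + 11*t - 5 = (t - 1)*(t^2 - 6*t + 5) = (t - 5)*(t - 1)*(t - 1)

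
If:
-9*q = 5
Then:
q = -5/9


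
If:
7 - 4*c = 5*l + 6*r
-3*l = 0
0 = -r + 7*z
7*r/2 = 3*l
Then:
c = 7/4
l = 0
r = 0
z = 0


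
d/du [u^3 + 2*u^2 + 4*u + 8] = 3*u^2 + 4*u + 4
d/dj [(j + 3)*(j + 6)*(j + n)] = 3*j^2 + 2*j*n + 18*j + 9*n + 18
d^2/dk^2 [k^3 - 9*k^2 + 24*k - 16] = 6*k - 18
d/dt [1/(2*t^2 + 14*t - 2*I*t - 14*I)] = (-2*t - 7 + I)/(2*(t^2 + 7*t - I*t - 7*I)^2)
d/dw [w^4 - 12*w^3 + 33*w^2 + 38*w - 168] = 4*w^3 - 36*w^2 + 66*w + 38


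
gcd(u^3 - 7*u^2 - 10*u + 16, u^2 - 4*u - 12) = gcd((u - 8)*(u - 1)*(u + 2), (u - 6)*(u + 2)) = u + 2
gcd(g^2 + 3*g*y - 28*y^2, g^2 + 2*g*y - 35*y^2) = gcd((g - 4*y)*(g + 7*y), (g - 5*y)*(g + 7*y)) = g + 7*y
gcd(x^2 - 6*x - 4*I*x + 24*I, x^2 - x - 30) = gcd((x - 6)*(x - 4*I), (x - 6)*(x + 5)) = x - 6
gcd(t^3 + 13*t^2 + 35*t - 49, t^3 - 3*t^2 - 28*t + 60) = 1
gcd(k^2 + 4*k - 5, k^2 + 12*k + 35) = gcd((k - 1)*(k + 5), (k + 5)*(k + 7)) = k + 5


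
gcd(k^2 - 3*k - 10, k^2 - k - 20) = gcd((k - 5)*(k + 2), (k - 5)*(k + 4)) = k - 5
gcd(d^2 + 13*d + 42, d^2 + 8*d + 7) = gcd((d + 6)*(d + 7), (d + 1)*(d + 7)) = d + 7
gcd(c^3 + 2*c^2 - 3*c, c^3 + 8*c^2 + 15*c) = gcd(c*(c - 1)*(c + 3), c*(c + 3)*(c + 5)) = c^2 + 3*c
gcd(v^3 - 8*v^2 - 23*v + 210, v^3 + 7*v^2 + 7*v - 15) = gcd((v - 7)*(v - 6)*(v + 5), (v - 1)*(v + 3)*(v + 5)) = v + 5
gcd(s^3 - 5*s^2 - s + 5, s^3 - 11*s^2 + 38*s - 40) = s - 5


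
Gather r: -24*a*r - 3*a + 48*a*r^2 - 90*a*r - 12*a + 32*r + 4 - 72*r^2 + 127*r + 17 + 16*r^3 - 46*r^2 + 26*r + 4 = -15*a + 16*r^3 + r^2*(48*a - 118) + r*(185 - 114*a) + 25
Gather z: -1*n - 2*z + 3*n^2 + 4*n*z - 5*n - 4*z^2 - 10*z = 3*n^2 - 6*n - 4*z^2 + z*(4*n - 12)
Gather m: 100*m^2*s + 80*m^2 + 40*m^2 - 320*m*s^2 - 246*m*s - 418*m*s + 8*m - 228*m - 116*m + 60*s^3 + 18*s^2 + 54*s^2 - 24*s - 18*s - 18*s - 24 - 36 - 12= m^2*(100*s + 120) + m*(-320*s^2 - 664*s - 336) + 60*s^3 + 72*s^2 - 60*s - 72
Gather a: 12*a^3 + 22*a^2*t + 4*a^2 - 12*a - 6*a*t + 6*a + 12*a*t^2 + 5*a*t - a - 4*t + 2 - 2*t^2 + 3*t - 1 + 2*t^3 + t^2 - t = 12*a^3 + a^2*(22*t + 4) + a*(12*t^2 - t - 7) + 2*t^3 - t^2 - 2*t + 1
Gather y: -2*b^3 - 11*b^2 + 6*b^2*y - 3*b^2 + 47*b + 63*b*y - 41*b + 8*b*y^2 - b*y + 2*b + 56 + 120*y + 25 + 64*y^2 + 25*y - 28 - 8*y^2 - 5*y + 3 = -2*b^3 - 14*b^2 + 8*b + y^2*(8*b + 56) + y*(6*b^2 + 62*b + 140) + 56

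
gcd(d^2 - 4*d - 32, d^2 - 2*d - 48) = d - 8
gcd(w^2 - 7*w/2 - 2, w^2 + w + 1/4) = w + 1/2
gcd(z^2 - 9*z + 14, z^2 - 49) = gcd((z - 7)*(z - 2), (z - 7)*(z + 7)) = z - 7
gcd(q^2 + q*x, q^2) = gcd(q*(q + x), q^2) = q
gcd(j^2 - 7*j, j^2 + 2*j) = j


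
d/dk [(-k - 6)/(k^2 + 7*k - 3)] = (-k^2 - 7*k + (k + 6)*(2*k + 7) + 3)/(k^2 + 7*k - 3)^2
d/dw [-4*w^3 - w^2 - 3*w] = -12*w^2 - 2*w - 3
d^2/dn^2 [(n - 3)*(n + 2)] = 2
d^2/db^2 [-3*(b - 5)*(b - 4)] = -6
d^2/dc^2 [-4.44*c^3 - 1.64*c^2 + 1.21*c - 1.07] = -26.64*c - 3.28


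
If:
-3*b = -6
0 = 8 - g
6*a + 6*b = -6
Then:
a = -3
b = 2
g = 8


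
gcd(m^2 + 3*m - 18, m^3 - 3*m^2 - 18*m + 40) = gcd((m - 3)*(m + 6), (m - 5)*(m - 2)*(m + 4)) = 1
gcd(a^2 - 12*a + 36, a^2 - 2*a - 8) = 1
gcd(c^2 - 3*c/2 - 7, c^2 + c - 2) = c + 2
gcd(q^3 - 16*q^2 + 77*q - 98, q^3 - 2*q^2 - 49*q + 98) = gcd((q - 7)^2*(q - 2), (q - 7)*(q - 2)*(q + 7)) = q^2 - 9*q + 14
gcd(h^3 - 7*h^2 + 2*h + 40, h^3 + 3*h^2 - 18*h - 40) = h^2 - 2*h - 8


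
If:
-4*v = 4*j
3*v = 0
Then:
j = 0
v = 0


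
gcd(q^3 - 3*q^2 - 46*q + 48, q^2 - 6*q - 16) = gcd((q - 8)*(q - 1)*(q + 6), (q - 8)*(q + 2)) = q - 8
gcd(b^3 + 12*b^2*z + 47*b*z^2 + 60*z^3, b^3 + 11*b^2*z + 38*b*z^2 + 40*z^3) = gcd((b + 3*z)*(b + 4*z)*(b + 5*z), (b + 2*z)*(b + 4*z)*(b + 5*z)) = b^2 + 9*b*z + 20*z^2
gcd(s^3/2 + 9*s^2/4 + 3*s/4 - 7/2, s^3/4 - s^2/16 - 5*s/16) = 1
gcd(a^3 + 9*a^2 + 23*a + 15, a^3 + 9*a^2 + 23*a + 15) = a^3 + 9*a^2 + 23*a + 15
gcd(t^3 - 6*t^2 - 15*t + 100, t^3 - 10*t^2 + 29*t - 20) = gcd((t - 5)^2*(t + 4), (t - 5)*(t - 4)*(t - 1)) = t - 5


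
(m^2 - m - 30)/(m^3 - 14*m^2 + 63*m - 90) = (m + 5)/(m^2 - 8*m + 15)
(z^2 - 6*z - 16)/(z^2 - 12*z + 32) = (z + 2)/(z - 4)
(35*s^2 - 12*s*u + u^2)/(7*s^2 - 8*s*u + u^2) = (5*s - u)/(s - u)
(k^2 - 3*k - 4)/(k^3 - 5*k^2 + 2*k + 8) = 1/(k - 2)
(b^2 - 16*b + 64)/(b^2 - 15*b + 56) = (b - 8)/(b - 7)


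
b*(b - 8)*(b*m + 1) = b^3*m - 8*b^2*m + b^2 - 8*b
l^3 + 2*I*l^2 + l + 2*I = (l - I)*(l + I)*(l + 2*I)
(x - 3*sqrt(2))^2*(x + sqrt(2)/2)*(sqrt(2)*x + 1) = sqrt(2)*x^4 - 10*x^3 + 13*sqrt(2)*x^2/2 + 30*x + 9*sqrt(2)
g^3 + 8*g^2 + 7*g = g*(g + 1)*(g + 7)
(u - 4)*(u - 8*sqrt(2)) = u^2 - 8*sqrt(2)*u - 4*u + 32*sqrt(2)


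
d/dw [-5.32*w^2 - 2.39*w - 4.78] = -10.64*w - 2.39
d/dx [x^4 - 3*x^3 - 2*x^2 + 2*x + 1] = 4*x^3 - 9*x^2 - 4*x + 2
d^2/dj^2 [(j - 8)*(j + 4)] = 2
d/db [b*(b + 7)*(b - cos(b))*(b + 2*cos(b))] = -b*(b + 7)*(b - cos(b))*(2*sin(b) - 1) + b*(b + 7)*(b + 2*cos(b))*(sin(b) + 1) + b*(b - cos(b))*(b + 2*cos(b)) + (b + 7)*(b - cos(b))*(b + 2*cos(b))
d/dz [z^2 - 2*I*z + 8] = 2*z - 2*I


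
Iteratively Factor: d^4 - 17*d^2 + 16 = (d + 1)*(d^3 - d^2 - 16*d + 16) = (d - 4)*(d + 1)*(d^2 + 3*d - 4) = (d - 4)*(d - 1)*(d + 1)*(d + 4)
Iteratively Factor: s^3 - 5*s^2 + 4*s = (s - 1)*(s^2 - 4*s) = (s - 4)*(s - 1)*(s)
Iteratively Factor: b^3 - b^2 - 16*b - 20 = (b + 2)*(b^2 - 3*b - 10) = (b + 2)^2*(b - 5)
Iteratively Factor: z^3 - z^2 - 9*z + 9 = (z + 3)*(z^2 - 4*z + 3) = (z - 1)*(z + 3)*(z - 3)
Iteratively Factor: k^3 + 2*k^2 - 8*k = (k - 2)*(k^2 + 4*k) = k*(k - 2)*(k + 4)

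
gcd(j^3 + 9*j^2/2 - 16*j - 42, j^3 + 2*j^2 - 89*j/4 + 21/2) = j^2 + 5*j/2 - 21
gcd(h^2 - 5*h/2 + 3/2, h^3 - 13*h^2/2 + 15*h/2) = h - 3/2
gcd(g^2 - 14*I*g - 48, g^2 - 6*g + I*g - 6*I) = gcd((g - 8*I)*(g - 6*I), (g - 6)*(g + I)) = 1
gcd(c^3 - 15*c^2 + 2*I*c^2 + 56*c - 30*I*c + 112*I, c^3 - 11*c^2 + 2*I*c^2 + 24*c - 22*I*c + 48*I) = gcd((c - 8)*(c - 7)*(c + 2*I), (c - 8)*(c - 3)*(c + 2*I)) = c^2 + c*(-8 + 2*I) - 16*I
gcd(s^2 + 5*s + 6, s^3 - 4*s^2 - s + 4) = 1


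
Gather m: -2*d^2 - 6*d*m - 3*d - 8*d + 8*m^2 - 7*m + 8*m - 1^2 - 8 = -2*d^2 - 11*d + 8*m^2 + m*(1 - 6*d) - 9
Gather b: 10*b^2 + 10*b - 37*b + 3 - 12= 10*b^2 - 27*b - 9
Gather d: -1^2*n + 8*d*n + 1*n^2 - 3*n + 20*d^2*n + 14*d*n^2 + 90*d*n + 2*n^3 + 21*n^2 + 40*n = 20*d^2*n + d*(14*n^2 + 98*n) + 2*n^3 + 22*n^2 + 36*n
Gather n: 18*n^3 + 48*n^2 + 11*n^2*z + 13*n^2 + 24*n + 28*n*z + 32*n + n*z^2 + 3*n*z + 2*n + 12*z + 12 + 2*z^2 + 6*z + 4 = 18*n^3 + n^2*(11*z + 61) + n*(z^2 + 31*z + 58) + 2*z^2 + 18*z + 16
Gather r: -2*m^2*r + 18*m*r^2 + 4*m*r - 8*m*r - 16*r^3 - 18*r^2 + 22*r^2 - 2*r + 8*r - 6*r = -16*r^3 + r^2*(18*m + 4) + r*(-2*m^2 - 4*m)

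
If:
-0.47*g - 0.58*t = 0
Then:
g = -1.23404255319149*t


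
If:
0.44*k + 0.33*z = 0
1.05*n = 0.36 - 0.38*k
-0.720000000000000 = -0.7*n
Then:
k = -1.89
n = 1.03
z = 2.53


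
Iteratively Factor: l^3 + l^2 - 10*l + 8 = (l - 2)*(l^2 + 3*l - 4) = (l - 2)*(l + 4)*(l - 1)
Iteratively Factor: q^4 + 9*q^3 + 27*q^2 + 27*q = (q)*(q^3 + 9*q^2 + 27*q + 27) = q*(q + 3)*(q^2 + 6*q + 9) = q*(q + 3)^2*(q + 3)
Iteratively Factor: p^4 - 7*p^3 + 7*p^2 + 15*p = (p + 1)*(p^3 - 8*p^2 + 15*p) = p*(p + 1)*(p^2 - 8*p + 15) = p*(p - 3)*(p + 1)*(p - 5)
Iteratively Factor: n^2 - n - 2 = (n - 2)*(n + 1)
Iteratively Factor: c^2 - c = (c)*(c - 1)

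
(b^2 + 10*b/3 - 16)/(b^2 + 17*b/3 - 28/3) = (3*b^2 + 10*b - 48)/(3*b^2 + 17*b - 28)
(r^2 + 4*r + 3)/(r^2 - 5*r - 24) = (r + 1)/(r - 8)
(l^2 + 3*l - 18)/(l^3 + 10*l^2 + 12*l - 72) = (l - 3)/(l^2 + 4*l - 12)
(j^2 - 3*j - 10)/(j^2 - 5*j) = (j + 2)/j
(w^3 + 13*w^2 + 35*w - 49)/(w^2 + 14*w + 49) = w - 1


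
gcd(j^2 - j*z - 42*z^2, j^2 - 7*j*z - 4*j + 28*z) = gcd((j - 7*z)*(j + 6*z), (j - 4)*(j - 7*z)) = -j + 7*z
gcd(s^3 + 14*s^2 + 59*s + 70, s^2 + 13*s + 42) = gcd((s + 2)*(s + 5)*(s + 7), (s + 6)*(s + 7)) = s + 7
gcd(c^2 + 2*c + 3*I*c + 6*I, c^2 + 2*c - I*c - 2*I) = c + 2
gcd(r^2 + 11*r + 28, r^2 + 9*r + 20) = r + 4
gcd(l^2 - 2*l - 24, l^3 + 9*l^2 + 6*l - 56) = l + 4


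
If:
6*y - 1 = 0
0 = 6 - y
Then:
No Solution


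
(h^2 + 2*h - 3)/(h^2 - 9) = (h - 1)/(h - 3)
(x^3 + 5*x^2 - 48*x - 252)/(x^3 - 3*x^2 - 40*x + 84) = (x + 6)/(x - 2)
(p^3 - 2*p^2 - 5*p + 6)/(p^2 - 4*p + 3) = p + 2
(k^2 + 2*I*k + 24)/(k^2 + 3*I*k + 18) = (k - 4*I)/(k - 3*I)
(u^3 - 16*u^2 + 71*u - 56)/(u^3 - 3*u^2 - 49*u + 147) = (u^2 - 9*u + 8)/(u^2 + 4*u - 21)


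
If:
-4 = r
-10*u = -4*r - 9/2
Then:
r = -4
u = -23/20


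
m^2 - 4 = (m - 2)*(m + 2)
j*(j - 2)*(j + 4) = j^3 + 2*j^2 - 8*j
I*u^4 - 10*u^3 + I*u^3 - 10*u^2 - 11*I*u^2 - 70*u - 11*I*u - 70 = (u - 2*I)*(u + 5*I)*(u + 7*I)*(I*u + I)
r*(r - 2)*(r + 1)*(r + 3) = r^4 + 2*r^3 - 5*r^2 - 6*r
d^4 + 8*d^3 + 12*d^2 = d^2*(d + 2)*(d + 6)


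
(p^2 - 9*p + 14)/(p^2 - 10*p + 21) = (p - 2)/(p - 3)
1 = 1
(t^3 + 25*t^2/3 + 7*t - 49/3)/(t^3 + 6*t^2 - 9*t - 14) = (t^2 + 4*t/3 - 7/3)/(t^2 - t - 2)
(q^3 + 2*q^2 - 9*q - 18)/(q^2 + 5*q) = (q^3 + 2*q^2 - 9*q - 18)/(q*(q + 5))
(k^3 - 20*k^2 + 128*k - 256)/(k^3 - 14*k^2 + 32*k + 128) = (k - 4)/(k + 2)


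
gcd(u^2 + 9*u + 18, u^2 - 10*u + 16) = 1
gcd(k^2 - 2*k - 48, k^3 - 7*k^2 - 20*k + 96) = k - 8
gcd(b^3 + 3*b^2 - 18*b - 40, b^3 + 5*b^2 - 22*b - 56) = b^2 - 2*b - 8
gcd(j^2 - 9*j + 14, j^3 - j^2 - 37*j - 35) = j - 7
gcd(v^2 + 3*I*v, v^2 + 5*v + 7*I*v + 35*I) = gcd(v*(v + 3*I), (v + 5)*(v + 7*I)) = 1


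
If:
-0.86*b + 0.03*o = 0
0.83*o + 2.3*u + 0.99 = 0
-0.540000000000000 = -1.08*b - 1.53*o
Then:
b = 0.01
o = 0.34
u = -0.55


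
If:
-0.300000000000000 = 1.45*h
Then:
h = -0.21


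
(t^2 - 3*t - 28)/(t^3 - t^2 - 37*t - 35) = (t + 4)/(t^2 + 6*t + 5)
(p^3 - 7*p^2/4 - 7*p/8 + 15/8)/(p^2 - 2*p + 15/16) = 2*(2*p^2 - p - 3)/(4*p - 3)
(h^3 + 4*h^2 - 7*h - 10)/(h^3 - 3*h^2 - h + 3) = (h^2 + 3*h - 10)/(h^2 - 4*h + 3)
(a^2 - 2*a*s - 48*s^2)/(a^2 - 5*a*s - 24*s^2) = (a + 6*s)/(a + 3*s)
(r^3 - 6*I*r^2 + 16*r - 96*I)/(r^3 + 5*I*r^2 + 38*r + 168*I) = (r - 4*I)/(r + 7*I)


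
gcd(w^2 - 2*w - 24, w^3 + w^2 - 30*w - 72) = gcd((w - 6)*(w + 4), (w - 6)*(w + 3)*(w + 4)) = w^2 - 2*w - 24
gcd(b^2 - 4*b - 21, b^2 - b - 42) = b - 7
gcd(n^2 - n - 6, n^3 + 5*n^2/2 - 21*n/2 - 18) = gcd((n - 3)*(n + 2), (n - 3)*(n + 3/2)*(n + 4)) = n - 3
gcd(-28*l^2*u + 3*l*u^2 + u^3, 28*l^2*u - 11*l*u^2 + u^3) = -4*l*u + u^2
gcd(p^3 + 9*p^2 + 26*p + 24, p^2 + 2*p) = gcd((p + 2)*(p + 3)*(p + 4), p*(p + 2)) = p + 2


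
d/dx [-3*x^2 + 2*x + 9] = 2 - 6*x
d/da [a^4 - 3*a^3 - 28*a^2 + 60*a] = 4*a^3 - 9*a^2 - 56*a + 60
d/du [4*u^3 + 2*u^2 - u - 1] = 12*u^2 + 4*u - 1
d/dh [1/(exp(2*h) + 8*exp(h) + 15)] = 2*(-exp(h) - 4)*exp(h)/(exp(2*h) + 8*exp(h) + 15)^2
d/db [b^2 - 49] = 2*b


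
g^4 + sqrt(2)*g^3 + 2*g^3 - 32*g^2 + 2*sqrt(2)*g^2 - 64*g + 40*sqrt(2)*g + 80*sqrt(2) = (g + 2)*(g - 2*sqrt(2))^2*(g + 5*sqrt(2))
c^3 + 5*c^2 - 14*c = c*(c - 2)*(c + 7)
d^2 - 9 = (d - 3)*(d + 3)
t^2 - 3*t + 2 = (t - 2)*(t - 1)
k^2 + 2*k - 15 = (k - 3)*(k + 5)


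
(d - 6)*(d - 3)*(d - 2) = d^3 - 11*d^2 + 36*d - 36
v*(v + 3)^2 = v^3 + 6*v^2 + 9*v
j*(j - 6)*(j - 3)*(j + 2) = j^4 - 7*j^3 + 36*j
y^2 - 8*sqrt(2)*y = y*(y - 8*sqrt(2))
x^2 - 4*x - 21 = (x - 7)*(x + 3)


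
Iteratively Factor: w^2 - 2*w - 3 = (w - 3)*(w + 1)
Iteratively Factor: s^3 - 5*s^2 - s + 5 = (s - 5)*(s^2 - 1) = (s - 5)*(s - 1)*(s + 1)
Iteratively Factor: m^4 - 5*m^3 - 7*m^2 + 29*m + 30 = (m - 3)*(m^3 - 2*m^2 - 13*m - 10) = (m - 5)*(m - 3)*(m^2 + 3*m + 2) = (m - 5)*(m - 3)*(m + 2)*(m + 1)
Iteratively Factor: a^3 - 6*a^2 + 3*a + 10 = (a + 1)*(a^2 - 7*a + 10) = (a - 5)*(a + 1)*(a - 2)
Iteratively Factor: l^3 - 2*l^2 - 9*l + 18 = (l + 3)*(l^2 - 5*l + 6) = (l - 2)*(l + 3)*(l - 3)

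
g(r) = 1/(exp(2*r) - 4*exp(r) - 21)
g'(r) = (-2*exp(2*r) + 4*exp(r))/(exp(2*r) - 4*exp(r) - 21)^2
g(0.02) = -0.04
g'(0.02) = 0.00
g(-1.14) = -0.05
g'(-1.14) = 0.00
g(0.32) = -0.04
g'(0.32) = 0.00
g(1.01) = -0.04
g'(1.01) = -0.01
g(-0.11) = -0.04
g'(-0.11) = 0.00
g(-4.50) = -0.05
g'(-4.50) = 0.00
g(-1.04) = -0.04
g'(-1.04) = 0.00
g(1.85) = -0.17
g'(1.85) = -1.54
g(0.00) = -0.04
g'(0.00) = 0.00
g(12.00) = 0.00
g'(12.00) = 0.00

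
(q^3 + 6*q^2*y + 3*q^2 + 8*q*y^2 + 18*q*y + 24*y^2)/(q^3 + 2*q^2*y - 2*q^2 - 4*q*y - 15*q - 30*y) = (q + 4*y)/(q - 5)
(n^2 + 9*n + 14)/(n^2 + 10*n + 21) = (n + 2)/(n + 3)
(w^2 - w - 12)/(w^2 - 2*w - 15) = (w - 4)/(w - 5)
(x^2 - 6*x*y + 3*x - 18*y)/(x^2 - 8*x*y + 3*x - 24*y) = (x - 6*y)/(x - 8*y)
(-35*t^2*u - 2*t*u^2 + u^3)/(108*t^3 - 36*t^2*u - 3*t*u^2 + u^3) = u*(-35*t^2 - 2*t*u + u^2)/(108*t^3 - 36*t^2*u - 3*t*u^2 + u^3)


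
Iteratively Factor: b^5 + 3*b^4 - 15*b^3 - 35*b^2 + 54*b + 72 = (b + 4)*(b^4 - b^3 - 11*b^2 + 9*b + 18) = (b - 2)*(b + 4)*(b^3 + b^2 - 9*b - 9) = (b - 3)*(b - 2)*(b + 4)*(b^2 + 4*b + 3) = (b - 3)*(b - 2)*(b + 1)*(b + 4)*(b + 3)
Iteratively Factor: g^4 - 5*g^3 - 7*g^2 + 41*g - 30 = (g - 1)*(g^3 - 4*g^2 - 11*g + 30) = (g - 1)*(g + 3)*(g^2 - 7*g + 10) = (g - 5)*(g - 1)*(g + 3)*(g - 2)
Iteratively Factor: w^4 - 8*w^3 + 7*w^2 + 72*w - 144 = (w - 3)*(w^3 - 5*w^2 - 8*w + 48) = (w - 4)*(w - 3)*(w^2 - w - 12) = (w - 4)^2*(w - 3)*(w + 3)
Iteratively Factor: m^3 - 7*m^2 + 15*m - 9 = (m - 3)*(m^2 - 4*m + 3) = (m - 3)^2*(m - 1)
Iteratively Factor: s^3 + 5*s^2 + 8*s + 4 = (s + 1)*(s^2 + 4*s + 4) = (s + 1)*(s + 2)*(s + 2)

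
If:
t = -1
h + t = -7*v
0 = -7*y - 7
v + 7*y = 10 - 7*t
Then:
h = -167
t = -1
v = 24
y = -1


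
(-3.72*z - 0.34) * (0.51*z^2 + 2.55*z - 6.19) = -1.8972*z^3 - 9.6594*z^2 + 22.1598*z + 2.1046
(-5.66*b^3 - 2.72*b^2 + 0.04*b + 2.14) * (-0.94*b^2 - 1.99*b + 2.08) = 5.3204*b^5 + 13.8202*b^4 - 6.3976*b^3 - 7.7488*b^2 - 4.1754*b + 4.4512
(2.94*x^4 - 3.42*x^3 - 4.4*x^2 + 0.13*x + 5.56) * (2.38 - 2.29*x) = -6.7326*x^5 + 14.829*x^4 + 1.9364*x^3 - 10.7697*x^2 - 12.423*x + 13.2328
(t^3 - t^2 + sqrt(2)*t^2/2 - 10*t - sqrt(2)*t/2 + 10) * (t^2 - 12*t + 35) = t^5 - 13*t^4 + sqrt(2)*t^4/2 - 13*sqrt(2)*t^3/2 + 37*t^3 + 47*sqrt(2)*t^2/2 + 95*t^2 - 470*t - 35*sqrt(2)*t/2 + 350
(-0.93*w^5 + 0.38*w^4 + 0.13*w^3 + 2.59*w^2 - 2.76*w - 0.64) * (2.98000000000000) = -2.7714*w^5 + 1.1324*w^4 + 0.3874*w^3 + 7.7182*w^2 - 8.2248*w - 1.9072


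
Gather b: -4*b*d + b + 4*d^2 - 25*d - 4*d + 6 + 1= b*(1 - 4*d) + 4*d^2 - 29*d + 7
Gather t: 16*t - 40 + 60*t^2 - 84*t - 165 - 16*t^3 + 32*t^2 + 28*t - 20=-16*t^3 + 92*t^2 - 40*t - 225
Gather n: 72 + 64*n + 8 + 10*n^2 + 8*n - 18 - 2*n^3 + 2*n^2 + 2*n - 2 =-2*n^3 + 12*n^2 + 74*n + 60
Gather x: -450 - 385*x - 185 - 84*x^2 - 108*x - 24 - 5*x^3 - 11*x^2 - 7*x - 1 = -5*x^3 - 95*x^2 - 500*x - 660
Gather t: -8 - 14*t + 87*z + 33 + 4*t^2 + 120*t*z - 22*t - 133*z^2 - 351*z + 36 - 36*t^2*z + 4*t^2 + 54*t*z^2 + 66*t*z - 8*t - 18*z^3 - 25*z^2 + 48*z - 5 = t^2*(8 - 36*z) + t*(54*z^2 + 186*z - 44) - 18*z^3 - 158*z^2 - 216*z + 56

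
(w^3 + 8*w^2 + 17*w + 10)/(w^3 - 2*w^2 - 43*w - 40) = (w + 2)/(w - 8)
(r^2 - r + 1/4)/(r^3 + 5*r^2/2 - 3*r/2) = (r - 1/2)/(r*(r + 3))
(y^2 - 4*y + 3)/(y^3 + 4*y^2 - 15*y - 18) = (y - 1)/(y^2 + 7*y + 6)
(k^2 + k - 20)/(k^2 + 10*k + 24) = (k^2 + k - 20)/(k^2 + 10*k + 24)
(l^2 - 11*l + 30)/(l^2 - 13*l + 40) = (l - 6)/(l - 8)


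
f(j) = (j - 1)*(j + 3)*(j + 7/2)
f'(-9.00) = 148.00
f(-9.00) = -330.00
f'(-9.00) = 148.00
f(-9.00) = -330.00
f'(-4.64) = 17.55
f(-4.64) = -10.54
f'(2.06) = 39.39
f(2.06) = 29.82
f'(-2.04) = -5.96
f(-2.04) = -4.26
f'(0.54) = 10.81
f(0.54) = -6.58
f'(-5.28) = 29.56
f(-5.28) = -25.49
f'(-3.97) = 7.61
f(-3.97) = -2.27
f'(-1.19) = -4.84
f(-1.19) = -9.16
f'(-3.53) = 2.55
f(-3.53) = -0.07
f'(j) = (j - 1)*(j + 3) + (j - 1)*(j + 7/2) + (j + 3)*(j + 7/2) = 3*j^2 + 11*j + 4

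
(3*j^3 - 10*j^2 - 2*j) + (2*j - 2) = 3*j^3 - 10*j^2 - 2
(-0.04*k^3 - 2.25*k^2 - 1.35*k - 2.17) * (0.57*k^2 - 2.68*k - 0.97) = -0.0228*k^5 - 1.1753*k^4 + 5.2993*k^3 + 4.5636*k^2 + 7.1251*k + 2.1049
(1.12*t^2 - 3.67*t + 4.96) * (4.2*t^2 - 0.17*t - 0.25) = 4.704*t^4 - 15.6044*t^3 + 21.1759*t^2 + 0.0742999999999999*t - 1.24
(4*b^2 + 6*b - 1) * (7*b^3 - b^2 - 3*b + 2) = 28*b^5 + 38*b^4 - 25*b^3 - 9*b^2 + 15*b - 2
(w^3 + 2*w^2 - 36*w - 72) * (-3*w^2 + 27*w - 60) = -3*w^5 + 21*w^4 + 102*w^3 - 876*w^2 + 216*w + 4320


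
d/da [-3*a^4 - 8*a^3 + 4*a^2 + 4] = 4*a*(-3*a^2 - 6*a + 2)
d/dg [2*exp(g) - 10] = 2*exp(g)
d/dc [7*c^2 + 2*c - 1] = 14*c + 2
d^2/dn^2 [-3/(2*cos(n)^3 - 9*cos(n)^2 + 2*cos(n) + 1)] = 6*((-7*cos(n) + 36*cos(2*n) - 9*cos(3*n))*(2*cos(n)^3 - 9*cos(n)^2 + 2*cos(n) + 1)/4 - 4*(3*cos(n)^2 - 9*cos(n) + 1)^2*sin(n)^2)/(2*cos(n)^3 - 9*cos(n)^2 + 2*cos(n) + 1)^3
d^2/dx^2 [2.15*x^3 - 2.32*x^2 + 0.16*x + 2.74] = 12.9*x - 4.64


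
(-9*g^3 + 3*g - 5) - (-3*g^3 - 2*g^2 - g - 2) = -6*g^3 + 2*g^2 + 4*g - 3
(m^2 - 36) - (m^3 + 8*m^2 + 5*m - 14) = -m^3 - 7*m^2 - 5*m - 22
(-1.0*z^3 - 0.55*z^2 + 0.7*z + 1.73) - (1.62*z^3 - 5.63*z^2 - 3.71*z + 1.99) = -2.62*z^3 + 5.08*z^2 + 4.41*z - 0.26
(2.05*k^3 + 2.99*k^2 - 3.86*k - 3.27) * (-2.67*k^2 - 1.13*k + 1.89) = -5.4735*k^5 - 10.2998*k^4 + 10.802*k^3 + 18.7438*k^2 - 3.6003*k - 6.1803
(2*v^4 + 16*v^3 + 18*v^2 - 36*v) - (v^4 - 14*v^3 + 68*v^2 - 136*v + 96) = v^4 + 30*v^3 - 50*v^2 + 100*v - 96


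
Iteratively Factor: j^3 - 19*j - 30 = (j + 2)*(j^2 - 2*j - 15) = (j + 2)*(j + 3)*(j - 5)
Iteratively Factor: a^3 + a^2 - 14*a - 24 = (a + 3)*(a^2 - 2*a - 8) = (a - 4)*(a + 3)*(a + 2)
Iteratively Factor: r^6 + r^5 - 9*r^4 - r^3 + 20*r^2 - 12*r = (r - 1)*(r^5 + 2*r^4 - 7*r^3 - 8*r^2 + 12*r) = (r - 1)*(r + 3)*(r^4 - r^3 - 4*r^2 + 4*r) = (r - 1)*(r + 2)*(r + 3)*(r^3 - 3*r^2 + 2*r) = (r - 2)*(r - 1)*(r + 2)*(r + 3)*(r^2 - r) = r*(r - 2)*(r - 1)*(r + 2)*(r + 3)*(r - 1)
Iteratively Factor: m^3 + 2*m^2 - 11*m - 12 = (m + 4)*(m^2 - 2*m - 3) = (m + 1)*(m + 4)*(m - 3)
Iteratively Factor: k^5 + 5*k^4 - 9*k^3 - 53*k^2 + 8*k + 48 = (k + 4)*(k^4 + k^3 - 13*k^2 - k + 12) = (k + 4)^2*(k^3 - 3*k^2 - k + 3) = (k - 3)*(k + 4)^2*(k^2 - 1) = (k - 3)*(k + 1)*(k + 4)^2*(k - 1)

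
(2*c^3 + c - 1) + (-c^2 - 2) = 2*c^3 - c^2 + c - 3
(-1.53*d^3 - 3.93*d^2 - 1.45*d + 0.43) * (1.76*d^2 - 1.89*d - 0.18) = -2.6928*d^5 - 4.0251*d^4 + 5.1511*d^3 + 4.2047*d^2 - 0.5517*d - 0.0774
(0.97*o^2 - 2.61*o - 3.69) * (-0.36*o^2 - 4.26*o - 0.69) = -0.3492*o^4 - 3.1926*o^3 + 11.7777*o^2 + 17.5203*o + 2.5461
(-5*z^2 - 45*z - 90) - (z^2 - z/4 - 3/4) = -6*z^2 - 179*z/4 - 357/4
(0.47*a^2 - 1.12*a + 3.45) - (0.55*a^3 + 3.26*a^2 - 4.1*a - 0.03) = -0.55*a^3 - 2.79*a^2 + 2.98*a + 3.48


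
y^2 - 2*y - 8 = (y - 4)*(y + 2)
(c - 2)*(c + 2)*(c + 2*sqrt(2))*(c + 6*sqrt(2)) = c^4 + 8*sqrt(2)*c^3 + 20*c^2 - 32*sqrt(2)*c - 96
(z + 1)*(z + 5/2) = z^2 + 7*z/2 + 5/2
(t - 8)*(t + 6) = t^2 - 2*t - 48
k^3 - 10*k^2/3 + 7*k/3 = k*(k - 7/3)*(k - 1)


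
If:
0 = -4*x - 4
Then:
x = -1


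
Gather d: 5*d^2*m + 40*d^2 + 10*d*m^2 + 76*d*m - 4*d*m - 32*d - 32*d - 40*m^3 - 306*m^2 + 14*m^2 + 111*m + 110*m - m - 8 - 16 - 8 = d^2*(5*m + 40) + d*(10*m^2 + 72*m - 64) - 40*m^3 - 292*m^2 + 220*m - 32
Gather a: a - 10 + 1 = a - 9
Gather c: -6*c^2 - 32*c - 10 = -6*c^2 - 32*c - 10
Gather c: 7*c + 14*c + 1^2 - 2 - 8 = 21*c - 9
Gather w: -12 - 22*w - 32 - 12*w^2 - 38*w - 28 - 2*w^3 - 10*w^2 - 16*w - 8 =-2*w^3 - 22*w^2 - 76*w - 80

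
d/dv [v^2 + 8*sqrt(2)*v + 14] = 2*v + 8*sqrt(2)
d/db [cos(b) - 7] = -sin(b)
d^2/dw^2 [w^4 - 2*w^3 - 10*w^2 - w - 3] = 12*w^2 - 12*w - 20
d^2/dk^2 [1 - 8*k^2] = -16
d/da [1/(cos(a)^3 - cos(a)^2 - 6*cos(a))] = (3*sin(a) - 6*sin(a)/cos(a)^2 - 2*tan(a))/(sin(a)^2 + cos(a) + 5)^2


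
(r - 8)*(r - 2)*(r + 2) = r^3 - 8*r^2 - 4*r + 32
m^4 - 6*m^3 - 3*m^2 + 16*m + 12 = (m - 6)*(m - 2)*(m + 1)^2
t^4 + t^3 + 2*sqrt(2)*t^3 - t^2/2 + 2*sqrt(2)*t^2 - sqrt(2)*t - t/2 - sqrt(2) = (t + 1)*(t - sqrt(2)/2)*(t + sqrt(2)/2)*(t + 2*sqrt(2))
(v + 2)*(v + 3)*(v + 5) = v^3 + 10*v^2 + 31*v + 30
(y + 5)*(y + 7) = y^2 + 12*y + 35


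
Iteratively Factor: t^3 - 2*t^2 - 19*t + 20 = (t + 4)*(t^2 - 6*t + 5) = (t - 1)*(t + 4)*(t - 5)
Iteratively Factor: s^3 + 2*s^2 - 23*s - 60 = (s + 3)*(s^2 - s - 20) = (s - 5)*(s + 3)*(s + 4)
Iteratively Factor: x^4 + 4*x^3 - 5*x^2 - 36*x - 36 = (x + 2)*(x^3 + 2*x^2 - 9*x - 18) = (x + 2)*(x + 3)*(x^2 - x - 6) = (x - 3)*(x + 2)*(x + 3)*(x + 2)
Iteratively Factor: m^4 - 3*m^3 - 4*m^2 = (m - 4)*(m^3 + m^2) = m*(m - 4)*(m^2 + m) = m^2*(m - 4)*(m + 1)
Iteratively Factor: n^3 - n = (n)*(n^2 - 1) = n*(n + 1)*(n - 1)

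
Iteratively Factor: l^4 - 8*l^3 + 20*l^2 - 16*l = (l - 4)*(l^3 - 4*l^2 + 4*l) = l*(l - 4)*(l^2 - 4*l + 4) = l*(l - 4)*(l - 2)*(l - 2)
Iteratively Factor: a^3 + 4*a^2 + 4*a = (a + 2)*(a^2 + 2*a) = a*(a + 2)*(a + 2)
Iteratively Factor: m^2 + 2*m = (m)*(m + 2)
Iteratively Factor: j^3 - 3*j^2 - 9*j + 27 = (j - 3)*(j^2 - 9) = (j - 3)^2*(j + 3)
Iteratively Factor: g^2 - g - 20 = (g - 5)*(g + 4)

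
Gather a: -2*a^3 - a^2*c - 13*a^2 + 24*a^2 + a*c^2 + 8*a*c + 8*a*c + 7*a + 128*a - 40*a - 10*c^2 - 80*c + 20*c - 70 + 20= -2*a^3 + a^2*(11 - c) + a*(c^2 + 16*c + 95) - 10*c^2 - 60*c - 50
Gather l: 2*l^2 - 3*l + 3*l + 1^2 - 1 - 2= 2*l^2 - 2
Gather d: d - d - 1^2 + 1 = 0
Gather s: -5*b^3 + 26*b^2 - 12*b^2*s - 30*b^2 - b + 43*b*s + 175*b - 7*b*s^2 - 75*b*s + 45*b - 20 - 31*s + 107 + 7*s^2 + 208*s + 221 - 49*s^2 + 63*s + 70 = -5*b^3 - 4*b^2 + 219*b + s^2*(-7*b - 42) + s*(-12*b^2 - 32*b + 240) + 378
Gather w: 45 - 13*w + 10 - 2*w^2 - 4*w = -2*w^2 - 17*w + 55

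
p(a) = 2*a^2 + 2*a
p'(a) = 4*a + 2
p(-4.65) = 33.94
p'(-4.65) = -16.60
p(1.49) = 7.42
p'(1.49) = 7.96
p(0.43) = 1.23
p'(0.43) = 3.72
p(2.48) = 17.26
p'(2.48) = 11.92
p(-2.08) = 4.49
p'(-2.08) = -6.32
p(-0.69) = -0.43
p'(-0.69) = -0.76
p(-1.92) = 3.53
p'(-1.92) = -5.68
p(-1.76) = 2.68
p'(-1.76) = -5.04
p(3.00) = 24.00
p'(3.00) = 14.00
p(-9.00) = 144.00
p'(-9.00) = -34.00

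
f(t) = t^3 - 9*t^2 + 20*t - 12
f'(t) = 3*t^2 - 18*t + 20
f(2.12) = -0.52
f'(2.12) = -4.68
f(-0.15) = -15.21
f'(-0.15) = 22.77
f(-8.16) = -1317.81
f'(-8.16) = 366.64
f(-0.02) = -12.40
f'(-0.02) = 20.36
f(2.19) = -0.86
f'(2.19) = -5.03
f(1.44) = 1.12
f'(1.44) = 0.30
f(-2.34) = -120.89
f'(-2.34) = 78.55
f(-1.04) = -43.66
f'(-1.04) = 41.96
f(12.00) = 660.00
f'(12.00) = 236.00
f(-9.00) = -1650.00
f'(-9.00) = 425.00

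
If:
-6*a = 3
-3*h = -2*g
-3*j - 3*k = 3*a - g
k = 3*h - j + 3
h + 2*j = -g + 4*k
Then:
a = -1/2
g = -3/2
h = -1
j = 5/12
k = -5/12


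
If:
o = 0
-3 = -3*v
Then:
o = 0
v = 1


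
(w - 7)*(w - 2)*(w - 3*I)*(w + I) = w^4 - 9*w^3 - 2*I*w^3 + 17*w^2 + 18*I*w^2 - 27*w - 28*I*w + 42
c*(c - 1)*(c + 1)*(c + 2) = c^4 + 2*c^3 - c^2 - 2*c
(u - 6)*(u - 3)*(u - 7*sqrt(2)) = u^3 - 7*sqrt(2)*u^2 - 9*u^2 + 18*u + 63*sqrt(2)*u - 126*sqrt(2)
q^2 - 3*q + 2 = (q - 2)*(q - 1)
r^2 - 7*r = r*(r - 7)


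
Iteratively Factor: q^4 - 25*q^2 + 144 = (q - 4)*(q^3 + 4*q^2 - 9*q - 36) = (q - 4)*(q + 3)*(q^2 + q - 12) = (q - 4)*(q - 3)*(q + 3)*(q + 4)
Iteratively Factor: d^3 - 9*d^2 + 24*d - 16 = (d - 4)*(d^2 - 5*d + 4) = (d - 4)*(d - 1)*(d - 4)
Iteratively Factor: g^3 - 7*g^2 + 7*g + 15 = (g - 3)*(g^2 - 4*g - 5) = (g - 5)*(g - 3)*(g + 1)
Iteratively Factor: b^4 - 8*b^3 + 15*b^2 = (b)*(b^3 - 8*b^2 + 15*b) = b^2*(b^2 - 8*b + 15) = b^2*(b - 5)*(b - 3)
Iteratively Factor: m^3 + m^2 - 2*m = (m - 1)*(m^2 + 2*m) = (m - 1)*(m + 2)*(m)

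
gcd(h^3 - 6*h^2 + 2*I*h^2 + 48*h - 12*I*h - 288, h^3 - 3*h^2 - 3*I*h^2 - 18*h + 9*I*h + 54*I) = h - 6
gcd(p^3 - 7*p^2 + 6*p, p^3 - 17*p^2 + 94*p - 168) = p - 6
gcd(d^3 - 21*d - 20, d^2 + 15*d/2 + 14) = d + 4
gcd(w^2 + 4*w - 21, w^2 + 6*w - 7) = w + 7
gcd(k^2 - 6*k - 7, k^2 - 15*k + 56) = k - 7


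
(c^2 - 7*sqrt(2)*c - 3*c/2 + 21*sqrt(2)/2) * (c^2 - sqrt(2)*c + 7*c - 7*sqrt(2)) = c^4 - 8*sqrt(2)*c^3 + 11*c^3/2 - 44*sqrt(2)*c^2 + 7*c^2/2 + 77*c + 84*sqrt(2)*c - 147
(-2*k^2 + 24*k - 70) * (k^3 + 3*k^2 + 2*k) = -2*k^5 + 18*k^4 - 2*k^3 - 162*k^2 - 140*k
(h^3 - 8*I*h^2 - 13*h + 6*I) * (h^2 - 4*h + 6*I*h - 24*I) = h^5 - 4*h^4 - 2*I*h^4 + 35*h^3 + 8*I*h^3 - 140*h^2 - 72*I*h^2 - 36*h + 288*I*h + 144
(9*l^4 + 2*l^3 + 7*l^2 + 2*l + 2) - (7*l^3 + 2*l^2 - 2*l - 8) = 9*l^4 - 5*l^3 + 5*l^2 + 4*l + 10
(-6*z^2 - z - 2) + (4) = -6*z^2 - z + 2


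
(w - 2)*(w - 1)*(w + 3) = w^3 - 7*w + 6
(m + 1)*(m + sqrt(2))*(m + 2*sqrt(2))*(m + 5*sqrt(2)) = m^4 + m^3 + 8*sqrt(2)*m^3 + 8*sqrt(2)*m^2 + 34*m^2 + 20*sqrt(2)*m + 34*m + 20*sqrt(2)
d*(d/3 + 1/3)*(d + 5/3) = d^3/3 + 8*d^2/9 + 5*d/9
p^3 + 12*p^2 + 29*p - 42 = (p - 1)*(p + 6)*(p + 7)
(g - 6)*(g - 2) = g^2 - 8*g + 12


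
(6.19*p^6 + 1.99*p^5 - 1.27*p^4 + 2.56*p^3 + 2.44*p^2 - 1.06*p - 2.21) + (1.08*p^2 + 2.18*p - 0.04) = 6.19*p^6 + 1.99*p^5 - 1.27*p^4 + 2.56*p^3 + 3.52*p^2 + 1.12*p - 2.25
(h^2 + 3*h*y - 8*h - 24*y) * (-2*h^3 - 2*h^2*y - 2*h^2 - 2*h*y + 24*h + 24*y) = -2*h^5 - 8*h^4*y + 14*h^4 - 6*h^3*y^2 + 56*h^3*y + 40*h^3 + 42*h^2*y^2 + 160*h^2*y - 192*h^2 + 120*h*y^2 - 768*h*y - 576*y^2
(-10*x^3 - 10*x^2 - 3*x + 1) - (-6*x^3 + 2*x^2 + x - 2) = -4*x^3 - 12*x^2 - 4*x + 3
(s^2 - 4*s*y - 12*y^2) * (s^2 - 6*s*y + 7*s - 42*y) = s^4 - 10*s^3*y + 7*s^3 + 12*s^2*y^2 - 70*s^2*y + 72*s*y^3 + 84*s*y^2 + 504*y^3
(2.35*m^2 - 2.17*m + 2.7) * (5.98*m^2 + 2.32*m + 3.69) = 14.053*m^4 - 7.5246*m^3 + 19.7831*m^2 - 1.7433*m + 9.963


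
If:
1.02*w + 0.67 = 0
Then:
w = -0.66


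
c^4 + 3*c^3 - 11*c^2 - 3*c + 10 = (c - 2)*(c - 1)*(c + 1)*(c + 5)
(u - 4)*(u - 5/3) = u^2 - 17*u/3 + 20/3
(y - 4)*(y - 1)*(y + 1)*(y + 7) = y^4 + 3*y^3 - 29*y^2 - 3*y + 28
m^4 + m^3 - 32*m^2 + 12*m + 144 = (m - 4)*(m - 3)*(m + 2)*(m + 6)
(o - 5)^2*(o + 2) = o^3 - 8*o^2 + 5*o + 50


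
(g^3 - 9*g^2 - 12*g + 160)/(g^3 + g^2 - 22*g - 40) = (g - 8)/(g + 2)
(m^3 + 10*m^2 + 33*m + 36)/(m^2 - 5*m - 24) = (m^2 + 7*m + 12)/(m - 8)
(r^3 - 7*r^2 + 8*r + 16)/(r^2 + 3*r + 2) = (r^2 - 8*r + 16)/(r + 2)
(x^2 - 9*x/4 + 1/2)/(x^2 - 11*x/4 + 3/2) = (4*x - 1)/(4*x - 3)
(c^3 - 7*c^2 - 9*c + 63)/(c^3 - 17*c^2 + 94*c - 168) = (c^2 - 9)/(c^2 - 10*c + 24)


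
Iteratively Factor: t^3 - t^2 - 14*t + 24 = (t - 2)*(t^2 + t - 12) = (t - 3)*(t - 2)*(t + 4)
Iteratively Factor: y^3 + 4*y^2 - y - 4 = (y + 1)*(y^2 + 3*y - 4) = (y - 1)*(y + 1)*(y + 4)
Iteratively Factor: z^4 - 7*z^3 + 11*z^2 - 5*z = (z - 5)*(z^3 - 2*z^2 + z) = z*(z - 5)*(z^2 - 2*z + 1) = z*(z - 5)*(z - 1)*(z - 1)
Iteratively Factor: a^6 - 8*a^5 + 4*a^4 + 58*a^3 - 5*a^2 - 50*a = (a - 5)*(a^5 - 3*a^4 - 11*a^3 + 3*a^2 + 10*a) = (a - 5)*(a - 1)*(a^4 - 2*a^3 - 13*a^2 - 10*a) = (a - 5)^2*(a - 1)*(a^3 + 3*a^2 + 2*a) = a*(a - 5)^2*(a - 1)*(a^2 + 3*a + 2) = a*(a - 5)^2*(a - 1)*(a + 2)*(a + 1)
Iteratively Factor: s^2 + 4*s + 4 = (s + 2)*(s + 2)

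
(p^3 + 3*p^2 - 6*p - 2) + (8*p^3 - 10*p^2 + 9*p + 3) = 9*p^3 - 7*p^2 + 3*p + 1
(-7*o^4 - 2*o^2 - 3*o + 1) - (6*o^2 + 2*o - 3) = -7*o^4 - 8*o^2 - 5*o + 4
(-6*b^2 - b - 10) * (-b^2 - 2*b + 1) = 6*b^4 + 13*b^3 + 6*b^2 + 19*b - 10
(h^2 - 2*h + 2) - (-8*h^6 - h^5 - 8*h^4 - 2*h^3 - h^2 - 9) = 8*h^6 + h^5 + 8*h^4 + 2*h^3 + 2*h^2 - 2*h + 11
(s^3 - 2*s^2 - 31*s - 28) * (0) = 0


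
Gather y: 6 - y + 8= 14 - y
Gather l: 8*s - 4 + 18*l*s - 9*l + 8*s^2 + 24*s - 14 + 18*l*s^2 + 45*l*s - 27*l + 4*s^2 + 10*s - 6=l*(18*s^2 + 63*s - 36) + 12*s^2 + 42*s - 24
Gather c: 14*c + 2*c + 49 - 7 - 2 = 16*c + 40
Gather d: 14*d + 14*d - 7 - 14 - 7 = 28*d - 28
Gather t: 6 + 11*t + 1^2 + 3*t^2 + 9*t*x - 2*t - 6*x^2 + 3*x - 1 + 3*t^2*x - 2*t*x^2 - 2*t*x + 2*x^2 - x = t^2*(3*x + 3) + t*(-2*x^2 + 7*x + 9) - 4*x^2 + 2*x + 6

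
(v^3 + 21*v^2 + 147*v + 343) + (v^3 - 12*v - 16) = 2*v^3 + 21*v^2 + 135*v + 327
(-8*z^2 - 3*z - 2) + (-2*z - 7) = -8*z^2 - 5*z - 9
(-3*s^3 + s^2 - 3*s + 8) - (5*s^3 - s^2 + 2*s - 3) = -8*s^3 + 2*s^2 - 5*s + 11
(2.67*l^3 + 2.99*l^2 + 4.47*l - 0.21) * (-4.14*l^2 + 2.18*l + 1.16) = -11.0538*l^5 - 6.558*l^4 - 8.8904*l^3 + 14.0824*l^2 + 4.7274*l - 0.2436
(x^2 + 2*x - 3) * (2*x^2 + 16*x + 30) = 2*x^4 + 20*x^3 + 56*x^2 + 12*x - 90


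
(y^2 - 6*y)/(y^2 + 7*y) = (y - 6)/(y + 7)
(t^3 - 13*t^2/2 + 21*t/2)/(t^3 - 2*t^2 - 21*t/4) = 2*(t - 3)/(2*t + 3)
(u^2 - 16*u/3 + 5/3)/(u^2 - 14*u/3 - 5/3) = (3*u - 1)/(3*u + 1)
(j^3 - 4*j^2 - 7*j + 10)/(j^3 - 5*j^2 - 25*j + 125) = (j^2 + j - 2)/(j^2 - 25)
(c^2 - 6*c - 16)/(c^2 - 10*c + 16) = (c + 2)/(c - 2)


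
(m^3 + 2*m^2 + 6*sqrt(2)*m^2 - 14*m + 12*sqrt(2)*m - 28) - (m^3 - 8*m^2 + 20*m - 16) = 6*sqrt(2)*m^2 + 10*m^2 - 34*m + 12*sqrt(2)*m - 12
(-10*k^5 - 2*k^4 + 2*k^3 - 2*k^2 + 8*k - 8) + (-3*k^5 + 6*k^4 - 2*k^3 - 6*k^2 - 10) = -13*k^5 + 4*k^4 - 8*k^2 + 8*k - 18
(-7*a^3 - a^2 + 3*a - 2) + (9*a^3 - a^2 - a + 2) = 2*a^3 - 2*a^2 + 2*a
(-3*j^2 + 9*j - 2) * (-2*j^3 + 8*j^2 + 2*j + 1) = 6*j^5 - 42*j^4 + 70*j^3 - j^2 + 5*j - 2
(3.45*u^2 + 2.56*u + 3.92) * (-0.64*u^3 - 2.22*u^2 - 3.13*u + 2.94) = -2.208*u^5 - 9.2974*u^4 - 18.9905*u^3 - 6.5722*u^2 - 4.7432*u + 11.5248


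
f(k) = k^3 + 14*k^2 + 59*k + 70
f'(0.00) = 59.00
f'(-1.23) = 29.10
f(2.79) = 365.31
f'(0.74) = 81.36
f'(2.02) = 127.80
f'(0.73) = 81.04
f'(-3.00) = 2.00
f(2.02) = 254.55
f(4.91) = 815.57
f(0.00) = 70.00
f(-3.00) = -8.00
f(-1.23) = 16.75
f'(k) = 3*k^2 + 28*k + 59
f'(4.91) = 268.80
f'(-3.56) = -2.66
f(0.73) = 120.92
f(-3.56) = -7.73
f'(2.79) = 160.47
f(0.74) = 121.73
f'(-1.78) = 18.67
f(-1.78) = 3.70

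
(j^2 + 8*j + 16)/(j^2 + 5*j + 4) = (j + 4)/(j + 1)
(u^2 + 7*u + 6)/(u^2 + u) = (u + 6)/u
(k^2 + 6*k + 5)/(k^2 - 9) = (k^2 + 6*k + 5)/(k^2 - 9)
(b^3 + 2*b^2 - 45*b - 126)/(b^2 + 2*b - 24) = (b^2 - 4*b - 21)/(b - 4)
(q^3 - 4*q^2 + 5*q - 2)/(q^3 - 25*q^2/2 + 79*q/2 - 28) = 2*(q^2 - 3*q + 2)/(2*q^2 - 23*q + 56)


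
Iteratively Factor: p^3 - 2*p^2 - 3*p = (p + 1)*(p^2 - 3*p) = (p - 3)*(p + 1)*(p)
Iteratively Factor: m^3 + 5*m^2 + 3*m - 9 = (m + 3)*(m^2 + 2*m - 3) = (m - 1)*(m + 3)*(m + 3)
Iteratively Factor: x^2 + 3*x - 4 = (x + 4)*(x - 1)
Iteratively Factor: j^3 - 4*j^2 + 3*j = (j - 3)*(j^2 - j) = j*(j - 3)*(j - 1)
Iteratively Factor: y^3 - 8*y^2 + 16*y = (y)*(y^2 - 8*y + 16) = y*(y - 4)*(y - 4)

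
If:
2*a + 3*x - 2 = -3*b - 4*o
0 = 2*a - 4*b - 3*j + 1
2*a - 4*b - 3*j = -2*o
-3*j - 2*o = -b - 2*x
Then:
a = -9*x/16 - 3/8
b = 1/4 - 5*x/8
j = 11*x/24 - 1/4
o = 1/2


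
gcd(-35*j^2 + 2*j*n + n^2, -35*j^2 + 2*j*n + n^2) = 35*j^2 - 2*j*n - n^2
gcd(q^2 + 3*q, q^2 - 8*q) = q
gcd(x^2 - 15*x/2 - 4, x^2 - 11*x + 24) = x - 8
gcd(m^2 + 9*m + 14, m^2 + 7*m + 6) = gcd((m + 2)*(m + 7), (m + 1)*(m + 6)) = 1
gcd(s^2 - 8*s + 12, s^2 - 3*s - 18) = s - 6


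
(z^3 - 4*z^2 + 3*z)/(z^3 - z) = (z - 3)/(z + 1)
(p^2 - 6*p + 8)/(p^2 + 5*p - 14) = (p - 4)/(p + 7)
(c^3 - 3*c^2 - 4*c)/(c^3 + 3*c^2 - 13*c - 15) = c*(c - 4)/(c^2 + 2*c - 15)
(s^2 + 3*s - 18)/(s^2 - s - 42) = (s - 3)/(s - 7)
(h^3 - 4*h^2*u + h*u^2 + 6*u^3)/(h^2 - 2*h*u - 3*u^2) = h - 2*u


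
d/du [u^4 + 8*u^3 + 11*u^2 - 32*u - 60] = 4*u^3 + 24*u^2 + 22*u - 32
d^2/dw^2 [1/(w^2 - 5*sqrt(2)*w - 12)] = 2*(w^2 - 5*sqrt(2)*w - (2*w - 5*sqrt(2))^2 - 12)/(-w^2 + 5*sqrt(2)*w + 12)^3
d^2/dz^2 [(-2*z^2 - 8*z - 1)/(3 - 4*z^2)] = 4*(64*z^3 + 60*z^2 + 144*z + 15)/(64*z^6 - 144*z^4 + 108*z^2 - 27)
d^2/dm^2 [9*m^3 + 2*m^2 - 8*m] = 54*m + 4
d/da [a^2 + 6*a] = 2*a + 6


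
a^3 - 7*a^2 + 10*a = a*(a - 5)*(a - 2)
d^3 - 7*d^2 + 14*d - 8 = (d - 4)*(d - 2)*(d - 1)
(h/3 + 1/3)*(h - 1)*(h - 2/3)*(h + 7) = h^4/3 + 19*h^3/9 - 17*h^2/9 - 19*h/9 + 14/9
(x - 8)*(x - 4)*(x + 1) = x^3 - 11*x^2 + 20*x + 32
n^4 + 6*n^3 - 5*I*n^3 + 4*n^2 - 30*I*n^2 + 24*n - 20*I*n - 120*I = (n + 6)*(n - 5*I)*(n - 2*I)*(n + 2*I)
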